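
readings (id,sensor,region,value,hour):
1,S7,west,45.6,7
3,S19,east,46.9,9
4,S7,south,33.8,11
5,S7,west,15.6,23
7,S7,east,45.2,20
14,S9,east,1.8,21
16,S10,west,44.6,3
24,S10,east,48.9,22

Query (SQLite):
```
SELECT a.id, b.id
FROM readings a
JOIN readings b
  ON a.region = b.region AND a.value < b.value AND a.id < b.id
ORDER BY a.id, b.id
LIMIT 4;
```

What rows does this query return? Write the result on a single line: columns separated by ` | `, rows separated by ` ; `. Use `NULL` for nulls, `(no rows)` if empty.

Pairs (a,b) with same region, a.value < b.value, a.id < b.id.
region groups: east:{3,7,14,24} south:{4} west:{1,5,16}
Ordered by (a.id, b.id); first 4.

3 | 24 ; 5 | 16 ; 7 | 24 ; 14 | 24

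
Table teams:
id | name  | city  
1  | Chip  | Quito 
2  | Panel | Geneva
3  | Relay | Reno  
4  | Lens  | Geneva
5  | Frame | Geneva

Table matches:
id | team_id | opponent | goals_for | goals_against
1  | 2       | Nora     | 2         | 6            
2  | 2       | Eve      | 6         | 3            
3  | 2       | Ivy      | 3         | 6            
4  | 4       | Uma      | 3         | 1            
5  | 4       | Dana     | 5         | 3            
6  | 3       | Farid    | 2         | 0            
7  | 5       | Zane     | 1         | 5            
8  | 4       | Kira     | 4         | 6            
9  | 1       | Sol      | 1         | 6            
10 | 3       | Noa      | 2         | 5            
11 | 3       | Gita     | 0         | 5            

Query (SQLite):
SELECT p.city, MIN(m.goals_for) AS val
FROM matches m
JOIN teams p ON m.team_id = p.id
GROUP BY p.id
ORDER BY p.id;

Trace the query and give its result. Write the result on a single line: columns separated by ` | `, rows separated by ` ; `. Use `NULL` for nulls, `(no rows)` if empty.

Join each matches row to its teams via team_id.
Group joined rows by teams.id; compute MIN(m.goals_for) per group.
  1: ids {9} → MIN(m.goals_for)=1
  2: ids {1, 2, 3} → MIN(m.goals_for)=2
  3: ids {6, 10, 11} → MIN(m.goals_for)=0
  4: ids {4, 5, 8} → MIN(m.goals_for)=3
  5: ids {7} → MIN(m.goals_for)=1

Quito | 1 ; Geneva | 2 ; Reno | 0 ; Geneva | 3 ; Geneva | 1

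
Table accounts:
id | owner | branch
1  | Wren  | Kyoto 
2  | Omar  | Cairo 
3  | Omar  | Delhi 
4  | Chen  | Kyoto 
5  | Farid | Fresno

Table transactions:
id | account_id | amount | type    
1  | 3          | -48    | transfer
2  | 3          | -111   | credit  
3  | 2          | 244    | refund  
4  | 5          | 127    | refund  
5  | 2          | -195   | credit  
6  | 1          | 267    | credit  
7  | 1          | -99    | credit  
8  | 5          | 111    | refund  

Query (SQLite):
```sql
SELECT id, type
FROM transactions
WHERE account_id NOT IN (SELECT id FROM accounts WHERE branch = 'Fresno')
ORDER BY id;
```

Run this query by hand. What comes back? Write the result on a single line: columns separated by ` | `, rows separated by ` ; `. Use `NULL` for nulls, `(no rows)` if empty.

Inner query: accounts.id where branch = 'Fresno'.
Outer: keep transactions rows whose account_id is not in that set.
Inner query → {5}

1 | transfer ; 2 | credit ; 3 | refund ; 5 | credit ; 6 | credit ; 7 | credit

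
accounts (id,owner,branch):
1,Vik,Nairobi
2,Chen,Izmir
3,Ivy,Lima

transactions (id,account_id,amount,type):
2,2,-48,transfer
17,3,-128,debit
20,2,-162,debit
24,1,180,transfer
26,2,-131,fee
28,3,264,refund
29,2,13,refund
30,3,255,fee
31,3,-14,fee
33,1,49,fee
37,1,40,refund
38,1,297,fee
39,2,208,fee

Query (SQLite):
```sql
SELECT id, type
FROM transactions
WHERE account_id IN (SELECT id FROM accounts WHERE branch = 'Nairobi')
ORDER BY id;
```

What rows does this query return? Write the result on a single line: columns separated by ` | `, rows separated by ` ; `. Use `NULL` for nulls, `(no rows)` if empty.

24 | transfer ; 33 | fee ; 37 | refund ; 38 | fee

Inner query: accounts.id where branch = 'Nairobi'.
Outer: keep transactions rows whose account_id is in that set.
Inner query → {1}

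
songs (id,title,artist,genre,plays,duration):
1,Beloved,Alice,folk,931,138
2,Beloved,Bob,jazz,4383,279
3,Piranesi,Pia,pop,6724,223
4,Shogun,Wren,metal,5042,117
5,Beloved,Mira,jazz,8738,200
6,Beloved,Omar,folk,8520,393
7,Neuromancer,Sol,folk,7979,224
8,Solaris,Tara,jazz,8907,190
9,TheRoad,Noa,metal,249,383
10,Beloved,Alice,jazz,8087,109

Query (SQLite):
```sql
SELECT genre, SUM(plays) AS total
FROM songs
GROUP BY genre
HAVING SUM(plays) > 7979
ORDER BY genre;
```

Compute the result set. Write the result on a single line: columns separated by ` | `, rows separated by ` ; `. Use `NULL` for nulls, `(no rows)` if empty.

Partition songs by genre; compute SUM(plays) within each group.
HAVING: keep groups where SUM(plays) > 7979.
  folk: ids {1, 6, 7} → SUM(plays)=17430
  jazz: ids {2, 5, 8, 10} → SUM(plays)=30115
  metal: ids {4, 9} → SUM(plays)=5291
  pop: ids {3} → SUM(plays)=6724

folk | 17430 ; jazz | 30115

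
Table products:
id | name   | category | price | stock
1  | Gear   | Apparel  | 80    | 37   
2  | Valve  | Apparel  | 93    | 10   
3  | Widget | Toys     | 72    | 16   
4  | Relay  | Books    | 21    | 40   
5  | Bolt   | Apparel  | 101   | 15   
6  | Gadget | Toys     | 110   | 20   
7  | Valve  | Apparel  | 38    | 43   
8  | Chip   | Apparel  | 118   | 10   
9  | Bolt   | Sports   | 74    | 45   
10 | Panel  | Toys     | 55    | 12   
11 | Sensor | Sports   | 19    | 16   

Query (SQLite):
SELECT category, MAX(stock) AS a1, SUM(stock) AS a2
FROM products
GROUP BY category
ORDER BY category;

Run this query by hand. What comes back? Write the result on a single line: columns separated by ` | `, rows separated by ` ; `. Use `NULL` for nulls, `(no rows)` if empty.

Apparel | 43 | 115 ; Books | 40 | 40 ; Sports | 45 | 61 ; Toys | 20 | 48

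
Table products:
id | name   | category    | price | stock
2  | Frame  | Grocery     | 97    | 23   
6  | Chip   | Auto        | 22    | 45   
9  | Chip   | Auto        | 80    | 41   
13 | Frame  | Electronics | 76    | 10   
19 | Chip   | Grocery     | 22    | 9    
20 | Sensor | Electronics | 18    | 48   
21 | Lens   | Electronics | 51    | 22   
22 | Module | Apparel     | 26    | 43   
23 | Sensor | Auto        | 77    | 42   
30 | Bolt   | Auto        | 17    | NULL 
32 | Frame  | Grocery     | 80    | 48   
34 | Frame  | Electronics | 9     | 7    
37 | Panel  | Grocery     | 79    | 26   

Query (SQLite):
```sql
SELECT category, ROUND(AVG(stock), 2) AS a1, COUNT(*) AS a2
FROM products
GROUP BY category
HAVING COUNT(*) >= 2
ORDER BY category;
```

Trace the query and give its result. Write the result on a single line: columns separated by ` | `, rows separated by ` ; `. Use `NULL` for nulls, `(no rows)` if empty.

Group products by category.
Per group compute: ROUND(AVG(stock), 2), COUNT(*).
HAVING: drop groups with fewer than 2 rows.
  Apparel: ids {22} → ROUND(AVG(stock), 2)=43, COUNT(*)=1
  Auto: ids {6, 9, 23, 30} → ROUND(AVG(stock), 2)=42.67, COUNT(*)=4
  Electronics: ids {13, 20, 21, 34} → ROUND(AVG(stock), 2)=21.75, COUNT(*)=4
  Grocery: ids {2, 19, 32, 37} → ROUND(AVG(stock), 2)=26.5, COUNT(*)=4

Auto | 42.67 | 4 ; Electronics | 21.75 | 4 ; Grocery | 26.5 | 4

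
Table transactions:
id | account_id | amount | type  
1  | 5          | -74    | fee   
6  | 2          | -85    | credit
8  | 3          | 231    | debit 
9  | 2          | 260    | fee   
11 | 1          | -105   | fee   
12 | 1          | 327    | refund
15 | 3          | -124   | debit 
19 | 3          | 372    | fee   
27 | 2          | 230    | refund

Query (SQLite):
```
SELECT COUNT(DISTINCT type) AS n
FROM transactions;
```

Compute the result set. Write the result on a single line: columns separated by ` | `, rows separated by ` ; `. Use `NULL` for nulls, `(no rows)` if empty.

4

Count distinct non-NULL type values.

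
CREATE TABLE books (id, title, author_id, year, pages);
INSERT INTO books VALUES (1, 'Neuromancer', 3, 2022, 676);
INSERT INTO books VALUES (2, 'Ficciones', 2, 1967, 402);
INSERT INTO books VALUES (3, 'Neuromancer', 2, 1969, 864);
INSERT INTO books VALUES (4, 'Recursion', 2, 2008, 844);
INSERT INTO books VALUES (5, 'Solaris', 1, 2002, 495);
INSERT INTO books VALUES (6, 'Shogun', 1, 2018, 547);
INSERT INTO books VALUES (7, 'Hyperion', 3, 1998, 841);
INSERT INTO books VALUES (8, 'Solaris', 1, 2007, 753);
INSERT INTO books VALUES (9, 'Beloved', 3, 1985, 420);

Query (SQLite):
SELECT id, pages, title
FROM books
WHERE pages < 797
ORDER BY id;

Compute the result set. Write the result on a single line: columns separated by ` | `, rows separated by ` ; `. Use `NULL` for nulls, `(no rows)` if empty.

pages < 797: ids {1, 2, 5, 6, 8, 9}

1 | 676 | Neuromancer ; 2 | 402 | Ficciones ; 5 | 495 | Solaris ; 6 | 547 | Shogun ; 8 | 753 | Solaris ; 9 | 420 | Beloved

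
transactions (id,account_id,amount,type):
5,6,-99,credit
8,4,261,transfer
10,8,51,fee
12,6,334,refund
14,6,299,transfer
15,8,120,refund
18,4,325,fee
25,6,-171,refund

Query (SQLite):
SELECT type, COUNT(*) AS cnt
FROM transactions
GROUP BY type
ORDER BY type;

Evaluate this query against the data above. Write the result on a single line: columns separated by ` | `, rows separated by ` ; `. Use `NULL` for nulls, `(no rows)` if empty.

credit | 1 ; fee | 2 ; refund | 3 ; transfer | 2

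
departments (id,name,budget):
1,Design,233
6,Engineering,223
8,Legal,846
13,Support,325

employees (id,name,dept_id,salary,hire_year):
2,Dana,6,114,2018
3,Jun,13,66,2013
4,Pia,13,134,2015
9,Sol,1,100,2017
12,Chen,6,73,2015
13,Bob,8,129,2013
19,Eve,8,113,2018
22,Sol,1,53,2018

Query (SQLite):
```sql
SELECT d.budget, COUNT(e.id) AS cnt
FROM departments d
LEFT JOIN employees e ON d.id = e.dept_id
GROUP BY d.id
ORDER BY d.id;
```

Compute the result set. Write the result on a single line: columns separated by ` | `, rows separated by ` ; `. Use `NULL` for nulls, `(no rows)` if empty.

LEFT JOIN keeps every departments row; unmatched ones get NULL for employees columns.
Group by departments.id and compute COUNT(e.id). COUNT(col) of an all-NULL group is 0.
  1: ids {9, 22} → COUNT(e.id)=2
  6: ids {2, 12} → COUNT(e.id)=2
  8: ids {13, 19} → COUNT(e.id)=2
  13: ids {3, 4} → COUNT(e.id)=2

233 | 2 ; 223 | 2 ; 846 | 2 ; 325 | 2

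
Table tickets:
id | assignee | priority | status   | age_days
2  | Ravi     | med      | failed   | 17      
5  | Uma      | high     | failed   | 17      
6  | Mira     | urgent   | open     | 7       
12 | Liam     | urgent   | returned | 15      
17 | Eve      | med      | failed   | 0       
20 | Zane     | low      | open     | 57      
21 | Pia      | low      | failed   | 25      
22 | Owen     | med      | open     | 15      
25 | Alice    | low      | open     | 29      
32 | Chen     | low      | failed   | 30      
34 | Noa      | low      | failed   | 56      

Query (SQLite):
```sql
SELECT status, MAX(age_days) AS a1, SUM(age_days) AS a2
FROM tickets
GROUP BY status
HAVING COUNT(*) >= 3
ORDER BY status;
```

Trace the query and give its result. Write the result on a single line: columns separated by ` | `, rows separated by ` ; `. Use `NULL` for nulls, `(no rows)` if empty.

failed | 56 | 145 ; open | 57 | 108

Group tickets by status.
Per group compute: MAX(age_days), SUM(age_days).
HAVING: drop groups with fewer than 3 rows.
  failed: ids {2, 5, 17, 21, 32, 34} → MAX(age_days)=56, SUM(age_days)=145
  open: ids {6, 20, 22, 25} → MAX(age_days)=57, SUM(age_days)=108
  returned: ids {12} → MAX(age_days)=15, SUM(age_days)=15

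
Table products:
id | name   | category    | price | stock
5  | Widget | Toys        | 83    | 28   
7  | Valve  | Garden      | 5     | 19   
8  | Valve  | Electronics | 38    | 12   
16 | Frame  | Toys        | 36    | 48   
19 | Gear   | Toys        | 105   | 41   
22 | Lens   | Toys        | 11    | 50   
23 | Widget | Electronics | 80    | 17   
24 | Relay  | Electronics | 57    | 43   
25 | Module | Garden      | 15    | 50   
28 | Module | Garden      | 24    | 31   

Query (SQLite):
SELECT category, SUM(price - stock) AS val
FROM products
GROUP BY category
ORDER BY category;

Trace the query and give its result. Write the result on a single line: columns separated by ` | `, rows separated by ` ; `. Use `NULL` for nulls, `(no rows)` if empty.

For each row compute price - stock.
Group by category; take SUM of the expression per group.
  Electronics: ids {8, 23, 24} → SUM(price - stock)=103
  Garden: ids {7, 25, 28} → SUM(price - stock)=-56
  Toys: ids {5, 16, 19, 22} → SUM(price - stock)=68

Electronics | 103 ; Garden | -56 ; Toys | 68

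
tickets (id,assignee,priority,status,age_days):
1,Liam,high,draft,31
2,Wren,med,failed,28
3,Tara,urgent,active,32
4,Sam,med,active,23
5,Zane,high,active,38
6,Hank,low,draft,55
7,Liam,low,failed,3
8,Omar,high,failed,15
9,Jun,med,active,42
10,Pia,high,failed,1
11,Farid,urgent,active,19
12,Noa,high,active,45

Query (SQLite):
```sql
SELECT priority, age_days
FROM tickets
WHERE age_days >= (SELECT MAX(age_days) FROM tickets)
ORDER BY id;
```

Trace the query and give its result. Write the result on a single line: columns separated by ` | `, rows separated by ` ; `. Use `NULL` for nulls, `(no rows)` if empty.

Scalar subquery: MAX(age_days) over all tickets rows = 55.
Keep rows where age_days >= that value.

low | 55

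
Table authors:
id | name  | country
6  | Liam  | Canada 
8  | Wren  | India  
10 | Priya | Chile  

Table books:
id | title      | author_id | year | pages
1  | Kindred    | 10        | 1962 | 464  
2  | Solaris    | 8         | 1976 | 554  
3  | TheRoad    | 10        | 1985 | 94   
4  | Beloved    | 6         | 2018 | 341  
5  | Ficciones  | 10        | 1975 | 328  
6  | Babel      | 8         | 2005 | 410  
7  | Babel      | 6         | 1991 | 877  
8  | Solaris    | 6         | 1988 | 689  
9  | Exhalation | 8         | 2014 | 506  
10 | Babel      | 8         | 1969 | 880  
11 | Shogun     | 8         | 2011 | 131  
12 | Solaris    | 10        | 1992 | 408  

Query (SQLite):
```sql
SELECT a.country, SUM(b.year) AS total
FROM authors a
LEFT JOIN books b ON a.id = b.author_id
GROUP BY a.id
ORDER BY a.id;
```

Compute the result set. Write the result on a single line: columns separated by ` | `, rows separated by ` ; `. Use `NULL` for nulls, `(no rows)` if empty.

Canada | 5997 ; India | 9975 ; Chile | 7914

LEFT JOIN keeps every authors row; unmatched ones get NULL for books columns.
Group by authors.id and compute SUM(b.year). SUM over an all-NULL group is NULL.
  6: ids {4, 7, 8} → SUM(b.year)=5997
  8: ids {2, 6, 9, 10, 11} → SUM(b.year)=9975
  10: ids {1, 3, 5, 12} → SUM(b.year)=7914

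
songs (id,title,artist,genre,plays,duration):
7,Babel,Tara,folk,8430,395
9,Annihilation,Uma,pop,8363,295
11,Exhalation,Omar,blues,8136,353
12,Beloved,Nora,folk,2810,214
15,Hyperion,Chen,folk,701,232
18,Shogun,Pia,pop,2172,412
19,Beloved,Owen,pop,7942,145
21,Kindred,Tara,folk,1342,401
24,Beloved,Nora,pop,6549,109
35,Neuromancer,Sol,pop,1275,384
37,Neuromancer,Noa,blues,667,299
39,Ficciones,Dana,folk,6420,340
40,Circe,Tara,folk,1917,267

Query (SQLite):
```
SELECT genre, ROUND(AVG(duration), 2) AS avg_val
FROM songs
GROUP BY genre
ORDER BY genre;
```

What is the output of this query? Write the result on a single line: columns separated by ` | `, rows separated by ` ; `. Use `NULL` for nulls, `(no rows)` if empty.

Partition songs by genre; compute ROUND(AVG(duration), 2) within each group.
  blues: ids {11, 37} → ROUND(AVG(duration), 2)=326
  folk: ids {7, 12, 15, 21, 39, 40} → ROUND(AVG(duration), 2)=308.17
  pop: ids {9, 18, 19, 24, 35} → ROUND(AVG(duration), 2)=269

blues | 326 ; folk | 308.17 ; pop | 269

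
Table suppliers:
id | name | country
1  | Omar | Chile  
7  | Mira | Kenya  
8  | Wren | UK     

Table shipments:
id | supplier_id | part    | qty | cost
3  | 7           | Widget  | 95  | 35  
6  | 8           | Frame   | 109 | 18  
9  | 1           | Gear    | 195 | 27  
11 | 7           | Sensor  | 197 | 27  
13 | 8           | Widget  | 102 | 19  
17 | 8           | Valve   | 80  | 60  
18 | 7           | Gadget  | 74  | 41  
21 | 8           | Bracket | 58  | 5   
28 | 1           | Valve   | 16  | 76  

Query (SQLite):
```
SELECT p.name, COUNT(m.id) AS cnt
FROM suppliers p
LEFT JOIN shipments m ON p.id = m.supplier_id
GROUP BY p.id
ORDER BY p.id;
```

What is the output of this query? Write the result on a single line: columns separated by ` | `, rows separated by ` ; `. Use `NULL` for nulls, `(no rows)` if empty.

Omar | 2 ; Mira | 3 ; Wren | 4

LEFT JOIN keeps every suppliers row; unmatched ones get NULL for shipments columns.
Group by suppliers.id and compute COUNT(m.id). COUNT(col) of an all-NULL group is 0.
  1: ids {9, 28} → COUNT(m.id)=2
  7: ids {3, 11, 18} → COUNT(m.id)=3
  8: ids {6, 13, 17, 21} → COUNT(m.id)=4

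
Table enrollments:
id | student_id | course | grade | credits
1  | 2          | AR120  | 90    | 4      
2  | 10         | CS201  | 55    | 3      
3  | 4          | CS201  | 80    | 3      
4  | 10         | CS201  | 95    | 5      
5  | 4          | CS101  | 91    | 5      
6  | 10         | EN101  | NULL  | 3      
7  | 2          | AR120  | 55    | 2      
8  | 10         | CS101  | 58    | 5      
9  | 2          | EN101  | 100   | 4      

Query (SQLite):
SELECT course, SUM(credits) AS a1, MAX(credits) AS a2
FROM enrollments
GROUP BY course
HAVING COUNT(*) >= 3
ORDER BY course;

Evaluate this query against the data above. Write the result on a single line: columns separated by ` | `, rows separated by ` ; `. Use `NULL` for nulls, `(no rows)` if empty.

Group enrollments by course.
Per group compute: SUM(credits), MAX(credits).
HAVING: drop groups with fewer than 3 rows.
  AR120: ids {1, 7} → SUM(credits)=6, MAX(credits)=4
  CS101: ids {5, 8} → SUM(credits)=10, MAX(credits)=5
  CS201: ids {2, 3, 4} → SUM(credits)=11, MAX(credits)=5
  EN101: ids {6, 9} → SUM(credits)=7, MAX(credits)=4

CS201 | 11 | 5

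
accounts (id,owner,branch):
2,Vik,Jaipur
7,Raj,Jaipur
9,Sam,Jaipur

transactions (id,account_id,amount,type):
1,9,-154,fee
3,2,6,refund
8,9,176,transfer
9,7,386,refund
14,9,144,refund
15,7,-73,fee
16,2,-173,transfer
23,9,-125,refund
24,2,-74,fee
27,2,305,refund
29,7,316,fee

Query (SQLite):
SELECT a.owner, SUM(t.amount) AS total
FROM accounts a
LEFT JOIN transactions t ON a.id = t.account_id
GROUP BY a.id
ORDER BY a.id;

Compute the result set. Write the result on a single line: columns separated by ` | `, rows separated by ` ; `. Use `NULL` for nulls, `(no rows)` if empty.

Vik | 64 ; Raj | 629 ; Sam | 41

LEFT JOIN keeps every accounts row; unmatched ones get NULL for transactions columns.
Group by accounts.id and compute SUM(t.amount). SUM over an all-NULL group is NULL.
  2: ids {3, 16, 24, 27} → SUM(t.amount)=64
  7: ids {9, 15, 29} → SUM(t.amount)=629
  9: ids {1, 8, 14, 23} → SUM(t.amount)=41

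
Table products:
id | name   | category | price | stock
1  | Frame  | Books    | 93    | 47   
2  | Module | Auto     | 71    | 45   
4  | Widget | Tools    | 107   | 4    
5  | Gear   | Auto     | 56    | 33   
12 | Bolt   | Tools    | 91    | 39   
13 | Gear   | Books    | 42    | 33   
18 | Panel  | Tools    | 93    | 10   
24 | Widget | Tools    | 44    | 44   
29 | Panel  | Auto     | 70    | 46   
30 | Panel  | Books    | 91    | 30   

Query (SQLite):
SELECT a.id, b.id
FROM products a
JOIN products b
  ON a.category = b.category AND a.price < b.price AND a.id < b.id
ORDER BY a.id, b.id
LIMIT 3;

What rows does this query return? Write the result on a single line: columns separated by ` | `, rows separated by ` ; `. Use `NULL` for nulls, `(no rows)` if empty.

Pairs (a,b) with same category, a.price < b.price, a.id < b.id.
category groups: Auto:{2,5,29} Books:{1,13,30} Tools:{4,12,18,24}
Ordered by (a.id, b.id); first 3.

5 | 29 ; 12 | 18 ; 13 | 30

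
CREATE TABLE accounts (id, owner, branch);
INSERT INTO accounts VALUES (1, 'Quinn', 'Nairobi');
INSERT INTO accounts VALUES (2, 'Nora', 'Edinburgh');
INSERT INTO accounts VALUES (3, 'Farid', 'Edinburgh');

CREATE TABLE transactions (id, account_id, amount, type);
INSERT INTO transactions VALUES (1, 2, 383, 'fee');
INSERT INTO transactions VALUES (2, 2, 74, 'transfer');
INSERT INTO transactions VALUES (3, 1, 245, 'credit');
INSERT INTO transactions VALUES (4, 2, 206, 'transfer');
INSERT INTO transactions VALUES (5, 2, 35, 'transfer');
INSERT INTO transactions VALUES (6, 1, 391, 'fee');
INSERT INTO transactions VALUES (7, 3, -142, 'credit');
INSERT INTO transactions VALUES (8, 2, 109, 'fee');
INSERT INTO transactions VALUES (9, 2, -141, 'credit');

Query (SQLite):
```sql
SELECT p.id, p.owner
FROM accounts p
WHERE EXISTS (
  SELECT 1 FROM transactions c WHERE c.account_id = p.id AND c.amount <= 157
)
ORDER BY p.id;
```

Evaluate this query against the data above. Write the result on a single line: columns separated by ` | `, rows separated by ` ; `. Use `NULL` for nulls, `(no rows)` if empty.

For each accounts row, check whether any transactions with matching account_id has amount <= 157.
Keep rows where that is true.

2 | Nora ; 3 | Farid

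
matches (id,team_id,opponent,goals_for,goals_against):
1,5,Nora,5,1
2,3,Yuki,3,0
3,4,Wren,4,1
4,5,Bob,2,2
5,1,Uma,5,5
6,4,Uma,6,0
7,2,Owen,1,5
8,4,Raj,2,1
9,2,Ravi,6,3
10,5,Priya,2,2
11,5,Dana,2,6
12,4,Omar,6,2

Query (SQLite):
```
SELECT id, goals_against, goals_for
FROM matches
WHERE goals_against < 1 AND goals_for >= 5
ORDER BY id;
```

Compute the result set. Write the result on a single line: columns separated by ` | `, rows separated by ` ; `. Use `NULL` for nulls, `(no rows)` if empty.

6 | 0 | 6

goals_against < 1: ids {2, 6}
goals_for >= 5: ids {1, 5, 6, 9, 12}
Combine with AND.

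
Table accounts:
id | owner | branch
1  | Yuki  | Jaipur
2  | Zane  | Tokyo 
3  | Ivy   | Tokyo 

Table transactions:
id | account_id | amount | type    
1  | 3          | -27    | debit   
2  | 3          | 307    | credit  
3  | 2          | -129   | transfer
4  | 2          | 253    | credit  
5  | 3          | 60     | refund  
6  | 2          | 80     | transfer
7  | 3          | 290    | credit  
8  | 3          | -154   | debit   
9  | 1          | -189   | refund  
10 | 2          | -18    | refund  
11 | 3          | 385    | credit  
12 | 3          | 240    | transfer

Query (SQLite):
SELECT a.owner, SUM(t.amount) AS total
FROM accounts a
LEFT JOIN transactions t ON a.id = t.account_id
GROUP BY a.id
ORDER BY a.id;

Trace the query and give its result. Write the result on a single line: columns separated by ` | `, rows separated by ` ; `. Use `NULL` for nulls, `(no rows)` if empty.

LEFT JOIN keeps every accounts row; unmatched ones get NULL for transactions columns.
Group by accounts.id and compute SUM(t.amount). SUM over an all-NULL group is NULL.
  1: ids {9} → SUM(t.amount)=-189
  2: ids {3, 4, 6, 10} → SUM(t.amount)=186
  3: ids {1, 2, 5, 7, 8, 11, 12} → SUM(t.amount)=1101

Yuki | -189 ; Zane | 186 ; Ivy | 1101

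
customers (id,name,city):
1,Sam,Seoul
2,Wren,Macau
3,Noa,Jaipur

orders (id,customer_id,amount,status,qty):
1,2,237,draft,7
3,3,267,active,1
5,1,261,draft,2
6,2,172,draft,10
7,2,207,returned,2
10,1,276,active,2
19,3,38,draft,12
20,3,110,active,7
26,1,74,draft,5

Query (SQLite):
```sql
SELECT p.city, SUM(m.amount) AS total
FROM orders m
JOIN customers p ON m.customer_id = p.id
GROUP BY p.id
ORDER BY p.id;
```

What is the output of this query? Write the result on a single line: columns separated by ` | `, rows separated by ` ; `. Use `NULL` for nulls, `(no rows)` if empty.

Seoul | 611 ; Macau | 616 ; Jaipur | 415

Join each orders row to its customers via customer_id.
Group joined rows by customers.id; compute SUM(m.amount) per group.
  1: ids {5, 10, 26} → SUM(m.amount)=611
  2: ids {1, 6, 7} → SUM(m.amount)=616
  3: ids {3, 19, 20} → SUM(m.amount)=415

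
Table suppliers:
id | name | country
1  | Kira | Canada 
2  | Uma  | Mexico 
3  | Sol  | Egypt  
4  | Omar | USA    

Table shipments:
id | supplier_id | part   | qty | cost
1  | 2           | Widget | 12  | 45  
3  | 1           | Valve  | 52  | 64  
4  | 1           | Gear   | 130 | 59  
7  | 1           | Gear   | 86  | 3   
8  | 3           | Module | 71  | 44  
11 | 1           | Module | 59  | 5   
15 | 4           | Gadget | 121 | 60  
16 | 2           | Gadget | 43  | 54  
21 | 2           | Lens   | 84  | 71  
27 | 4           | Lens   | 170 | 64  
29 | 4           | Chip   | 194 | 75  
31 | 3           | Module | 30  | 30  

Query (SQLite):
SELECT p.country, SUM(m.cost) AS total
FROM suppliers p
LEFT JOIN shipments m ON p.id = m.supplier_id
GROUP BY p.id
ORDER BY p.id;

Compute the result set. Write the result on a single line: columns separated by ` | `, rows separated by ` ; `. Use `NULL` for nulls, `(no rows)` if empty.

Canada | 131 ; Mexico | 170 ; Egypt | 74 ; USA | 199

LEFT JOIN keeps every suppliers row; unmatched ones get NULL for shipments columns.
Group by suppliers.id and compute SUM(m.cost). SUM over an all-NULL group is NULL.
  1: ids {3, 4, 7, 11} → SUM(m.cost)=131
  2: ids {1, 16, 21} → SUM(m.cost)=170
  3: ids {8, 31} → SUM(m.cost)=74
  4: ids {15, 27, 29} → SUM(m.cost)=199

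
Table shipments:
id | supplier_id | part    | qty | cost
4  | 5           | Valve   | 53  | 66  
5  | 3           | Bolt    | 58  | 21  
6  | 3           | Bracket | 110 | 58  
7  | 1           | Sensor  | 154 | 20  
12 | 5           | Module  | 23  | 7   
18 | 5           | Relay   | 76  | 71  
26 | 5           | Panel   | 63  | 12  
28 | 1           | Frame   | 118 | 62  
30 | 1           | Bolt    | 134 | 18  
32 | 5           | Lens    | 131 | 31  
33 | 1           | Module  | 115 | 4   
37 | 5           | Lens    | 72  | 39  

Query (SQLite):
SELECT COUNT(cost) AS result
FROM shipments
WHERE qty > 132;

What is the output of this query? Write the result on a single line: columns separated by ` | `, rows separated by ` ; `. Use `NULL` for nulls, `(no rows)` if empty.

Rows where qty > 132 → cost values: [20, 18].
COUNT(cost) counts non-NULL values → 2.

2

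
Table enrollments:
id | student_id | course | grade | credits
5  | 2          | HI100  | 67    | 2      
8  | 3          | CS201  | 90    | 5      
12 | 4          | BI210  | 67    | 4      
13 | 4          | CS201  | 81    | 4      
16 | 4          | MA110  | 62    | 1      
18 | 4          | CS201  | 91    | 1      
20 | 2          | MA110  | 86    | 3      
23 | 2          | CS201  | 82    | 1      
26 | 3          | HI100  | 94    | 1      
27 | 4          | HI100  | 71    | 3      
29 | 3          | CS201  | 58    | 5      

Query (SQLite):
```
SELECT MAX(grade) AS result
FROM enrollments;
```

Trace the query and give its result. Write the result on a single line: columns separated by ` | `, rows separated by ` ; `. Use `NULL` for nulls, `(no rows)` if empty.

94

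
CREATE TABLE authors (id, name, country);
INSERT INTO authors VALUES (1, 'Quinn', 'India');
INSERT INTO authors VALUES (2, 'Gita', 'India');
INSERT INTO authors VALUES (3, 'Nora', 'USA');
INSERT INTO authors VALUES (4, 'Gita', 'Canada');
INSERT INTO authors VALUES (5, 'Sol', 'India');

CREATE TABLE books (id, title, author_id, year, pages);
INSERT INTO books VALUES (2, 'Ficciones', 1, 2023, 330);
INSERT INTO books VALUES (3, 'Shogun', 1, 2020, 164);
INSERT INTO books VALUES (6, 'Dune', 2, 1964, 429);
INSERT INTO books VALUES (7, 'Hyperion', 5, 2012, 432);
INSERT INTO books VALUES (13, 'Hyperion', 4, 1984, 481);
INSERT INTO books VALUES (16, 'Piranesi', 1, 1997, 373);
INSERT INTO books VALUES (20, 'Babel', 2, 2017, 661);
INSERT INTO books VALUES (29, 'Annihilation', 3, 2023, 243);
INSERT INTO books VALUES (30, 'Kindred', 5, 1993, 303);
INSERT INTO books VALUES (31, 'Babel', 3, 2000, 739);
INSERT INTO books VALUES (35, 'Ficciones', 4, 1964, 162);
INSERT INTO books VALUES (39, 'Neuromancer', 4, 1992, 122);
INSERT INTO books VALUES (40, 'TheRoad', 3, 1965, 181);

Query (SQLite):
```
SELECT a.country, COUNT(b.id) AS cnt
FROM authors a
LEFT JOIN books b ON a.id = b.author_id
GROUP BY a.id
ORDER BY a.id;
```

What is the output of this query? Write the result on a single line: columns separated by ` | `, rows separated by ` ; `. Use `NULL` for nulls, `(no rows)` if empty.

India | 3 ; India | 2 ; USA | 3 ; Canada | 3 ; India | 2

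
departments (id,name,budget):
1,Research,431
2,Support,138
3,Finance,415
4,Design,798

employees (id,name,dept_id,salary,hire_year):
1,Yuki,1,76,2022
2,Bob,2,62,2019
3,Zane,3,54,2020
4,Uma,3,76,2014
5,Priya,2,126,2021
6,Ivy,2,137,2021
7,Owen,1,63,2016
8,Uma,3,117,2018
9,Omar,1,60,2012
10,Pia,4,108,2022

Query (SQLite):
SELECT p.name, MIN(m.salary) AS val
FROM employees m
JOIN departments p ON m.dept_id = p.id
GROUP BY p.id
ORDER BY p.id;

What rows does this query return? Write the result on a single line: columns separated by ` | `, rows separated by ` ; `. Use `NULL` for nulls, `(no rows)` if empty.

Research | 60 ; Support | 62 ; Finance | 54 ; Design | 108

Join each employees row to its departments via dept_id.
Group joined rows by departments.id; compute MIN(m.salary) per group.
  1: ids {1, 7, 9} → MIN(m.salary)=60
  2: ids {2, 5, 6} → MIN(m.salary)=62
  3: ids {3, 4, 8} → MIN(m.salary)=54
  4: ids {10} → MIN(m.salary)=108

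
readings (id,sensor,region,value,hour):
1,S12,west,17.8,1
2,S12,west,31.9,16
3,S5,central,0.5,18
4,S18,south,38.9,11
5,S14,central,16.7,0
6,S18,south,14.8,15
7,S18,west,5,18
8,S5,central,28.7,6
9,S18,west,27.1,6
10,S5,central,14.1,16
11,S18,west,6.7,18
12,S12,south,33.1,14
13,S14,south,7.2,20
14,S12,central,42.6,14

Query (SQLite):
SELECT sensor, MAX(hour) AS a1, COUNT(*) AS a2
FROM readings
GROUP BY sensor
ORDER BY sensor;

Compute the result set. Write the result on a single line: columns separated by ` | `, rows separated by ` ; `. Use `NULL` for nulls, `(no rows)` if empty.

S12 | 16 | 4 ; S14 | 20 | 2 ; S18 | 18 | 5 ; S5 | 18 | 3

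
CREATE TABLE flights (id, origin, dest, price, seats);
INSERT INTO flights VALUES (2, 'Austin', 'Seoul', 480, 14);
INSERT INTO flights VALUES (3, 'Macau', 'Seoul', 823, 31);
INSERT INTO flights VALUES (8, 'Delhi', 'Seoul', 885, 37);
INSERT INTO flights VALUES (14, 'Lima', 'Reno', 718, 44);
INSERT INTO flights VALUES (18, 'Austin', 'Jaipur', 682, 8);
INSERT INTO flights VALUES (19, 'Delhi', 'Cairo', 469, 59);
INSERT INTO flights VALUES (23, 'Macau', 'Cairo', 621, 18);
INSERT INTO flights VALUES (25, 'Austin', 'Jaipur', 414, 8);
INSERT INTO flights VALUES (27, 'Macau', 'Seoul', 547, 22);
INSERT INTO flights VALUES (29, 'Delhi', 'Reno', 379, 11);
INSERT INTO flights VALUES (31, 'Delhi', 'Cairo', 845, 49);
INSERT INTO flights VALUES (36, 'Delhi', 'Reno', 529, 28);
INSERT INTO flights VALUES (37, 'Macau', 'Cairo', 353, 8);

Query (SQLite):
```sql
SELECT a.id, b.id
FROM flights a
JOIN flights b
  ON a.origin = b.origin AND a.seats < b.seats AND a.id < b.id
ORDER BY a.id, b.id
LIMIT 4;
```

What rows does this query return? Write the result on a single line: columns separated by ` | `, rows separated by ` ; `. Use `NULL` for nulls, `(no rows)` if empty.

8 | 19 ; 8 | 31 ; 23 | 27 ; 29 | 31

Pairs (a,b) with same origin, a.seats < b.seats, a.id < b.id.
origin groups: Austin:{2,18,25} Delhi:{8,19,29,31,36} Lima:{14} Macau:{3,23,27,37}
Ordered by (a.id, b.id); first 4.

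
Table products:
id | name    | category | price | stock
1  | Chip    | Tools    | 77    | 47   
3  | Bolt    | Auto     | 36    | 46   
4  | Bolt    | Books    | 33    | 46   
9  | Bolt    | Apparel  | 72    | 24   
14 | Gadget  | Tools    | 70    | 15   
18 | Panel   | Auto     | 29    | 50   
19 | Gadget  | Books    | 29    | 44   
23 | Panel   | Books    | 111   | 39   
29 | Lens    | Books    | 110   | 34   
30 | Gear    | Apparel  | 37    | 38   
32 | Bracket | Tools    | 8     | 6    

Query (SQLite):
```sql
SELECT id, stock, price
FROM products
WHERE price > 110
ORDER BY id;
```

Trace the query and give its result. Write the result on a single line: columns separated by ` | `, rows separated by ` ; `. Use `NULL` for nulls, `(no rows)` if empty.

23 | 39 | 111

price > 110: ids {23}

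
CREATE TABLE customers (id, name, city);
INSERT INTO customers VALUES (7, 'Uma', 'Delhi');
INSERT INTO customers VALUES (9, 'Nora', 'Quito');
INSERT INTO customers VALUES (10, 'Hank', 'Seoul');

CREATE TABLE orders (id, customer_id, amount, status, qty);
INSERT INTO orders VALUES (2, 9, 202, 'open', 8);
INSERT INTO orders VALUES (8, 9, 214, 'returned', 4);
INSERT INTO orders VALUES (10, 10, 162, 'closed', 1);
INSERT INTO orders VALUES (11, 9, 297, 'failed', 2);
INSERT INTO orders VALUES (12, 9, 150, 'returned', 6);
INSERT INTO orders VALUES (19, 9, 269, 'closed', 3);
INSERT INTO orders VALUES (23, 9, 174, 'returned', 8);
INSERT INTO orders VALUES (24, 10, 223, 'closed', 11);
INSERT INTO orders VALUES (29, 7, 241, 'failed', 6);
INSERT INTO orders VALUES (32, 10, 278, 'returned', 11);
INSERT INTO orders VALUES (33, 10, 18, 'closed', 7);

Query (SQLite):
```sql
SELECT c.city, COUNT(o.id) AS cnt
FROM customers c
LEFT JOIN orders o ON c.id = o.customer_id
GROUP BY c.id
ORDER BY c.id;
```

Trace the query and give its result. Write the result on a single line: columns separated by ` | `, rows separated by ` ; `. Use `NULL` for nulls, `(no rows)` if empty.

Delhi | 1 ; Quito | 6 ; Seoul | 4

LEFT JOIN keeps every customers row; unmatched ones get NULL for orders columns.
Group by customers.id and compute COUNT(o.id). COUNT(col) of an all-NULL group is 0.
  7: ids {29} → COUNT(o.id)=1
  9: ids {2, 8, 11, 12, 19, 23} → COUNT(o.id)=6
  10: ids {10, 24, 32, 33} → COUNT(o.id)=4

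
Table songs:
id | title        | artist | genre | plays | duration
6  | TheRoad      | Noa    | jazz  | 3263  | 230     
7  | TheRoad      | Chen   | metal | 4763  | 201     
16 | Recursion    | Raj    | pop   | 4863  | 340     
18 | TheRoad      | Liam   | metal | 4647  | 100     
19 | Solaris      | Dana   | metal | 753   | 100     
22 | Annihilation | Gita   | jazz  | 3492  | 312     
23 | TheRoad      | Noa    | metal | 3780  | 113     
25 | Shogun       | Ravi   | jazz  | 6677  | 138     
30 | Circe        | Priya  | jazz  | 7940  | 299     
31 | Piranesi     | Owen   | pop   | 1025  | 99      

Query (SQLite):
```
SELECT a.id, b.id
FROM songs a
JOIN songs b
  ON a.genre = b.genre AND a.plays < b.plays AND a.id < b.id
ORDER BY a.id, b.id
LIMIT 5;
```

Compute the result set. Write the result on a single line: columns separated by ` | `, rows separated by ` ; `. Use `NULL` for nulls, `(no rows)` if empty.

Pairs (a,b) with same genre, a.plays < b.plays, a.id < b.id.
genre groups: jazz:{6,22,25,30} metal:{7,18,19,23} pop:{16,31}
Ordered by (a.id, b.id); first 5.

6 | 22 ; 6 | 25 ; 6 | 30 ; 19 | 23 ; 22 | 25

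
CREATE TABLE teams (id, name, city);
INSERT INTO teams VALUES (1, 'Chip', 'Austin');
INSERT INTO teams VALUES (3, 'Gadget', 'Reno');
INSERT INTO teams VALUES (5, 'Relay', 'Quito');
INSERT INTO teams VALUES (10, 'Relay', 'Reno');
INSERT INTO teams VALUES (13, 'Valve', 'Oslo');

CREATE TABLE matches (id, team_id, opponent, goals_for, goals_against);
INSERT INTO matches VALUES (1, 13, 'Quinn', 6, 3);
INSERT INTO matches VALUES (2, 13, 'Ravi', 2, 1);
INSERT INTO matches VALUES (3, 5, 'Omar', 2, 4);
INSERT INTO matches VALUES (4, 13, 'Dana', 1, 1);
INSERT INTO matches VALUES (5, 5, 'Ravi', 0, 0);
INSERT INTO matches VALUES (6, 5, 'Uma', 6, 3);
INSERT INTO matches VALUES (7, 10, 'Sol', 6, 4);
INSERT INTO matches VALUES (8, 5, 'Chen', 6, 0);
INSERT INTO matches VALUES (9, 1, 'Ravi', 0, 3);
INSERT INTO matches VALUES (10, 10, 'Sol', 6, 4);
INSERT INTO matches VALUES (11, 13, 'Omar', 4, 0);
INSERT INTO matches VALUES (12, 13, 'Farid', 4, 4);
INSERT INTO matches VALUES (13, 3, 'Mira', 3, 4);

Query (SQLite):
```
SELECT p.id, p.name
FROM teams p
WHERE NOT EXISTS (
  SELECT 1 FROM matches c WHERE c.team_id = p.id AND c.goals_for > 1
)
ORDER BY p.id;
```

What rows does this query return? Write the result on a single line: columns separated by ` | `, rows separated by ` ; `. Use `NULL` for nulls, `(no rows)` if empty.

For each teams row, check whether any matches with matching team_id has goals_for > 1.
Keep rows where that is false.

1 | Chip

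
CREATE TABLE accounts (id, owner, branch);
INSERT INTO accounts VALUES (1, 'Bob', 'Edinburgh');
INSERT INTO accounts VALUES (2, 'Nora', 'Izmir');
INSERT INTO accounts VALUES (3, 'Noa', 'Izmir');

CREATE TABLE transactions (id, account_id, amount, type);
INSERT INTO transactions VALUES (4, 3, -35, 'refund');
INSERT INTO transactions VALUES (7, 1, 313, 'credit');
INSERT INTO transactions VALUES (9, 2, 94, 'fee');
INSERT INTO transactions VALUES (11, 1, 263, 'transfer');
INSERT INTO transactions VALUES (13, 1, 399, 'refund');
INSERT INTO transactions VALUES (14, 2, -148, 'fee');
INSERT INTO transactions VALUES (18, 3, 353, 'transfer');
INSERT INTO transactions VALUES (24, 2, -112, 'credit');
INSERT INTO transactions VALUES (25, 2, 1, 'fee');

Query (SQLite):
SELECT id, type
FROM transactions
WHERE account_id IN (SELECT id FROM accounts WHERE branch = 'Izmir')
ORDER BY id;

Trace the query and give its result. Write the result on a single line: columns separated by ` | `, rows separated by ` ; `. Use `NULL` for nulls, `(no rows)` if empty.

4 | refund ; 9 | fee ; 14 | fee ; 18 | transfer ; 24 | credit ; 25 | fee

Inner query: accounts.id where branch = 'Izmir'.
Outer: keep transactions rows whose account_id is in that set.
Inner query → {2, 3}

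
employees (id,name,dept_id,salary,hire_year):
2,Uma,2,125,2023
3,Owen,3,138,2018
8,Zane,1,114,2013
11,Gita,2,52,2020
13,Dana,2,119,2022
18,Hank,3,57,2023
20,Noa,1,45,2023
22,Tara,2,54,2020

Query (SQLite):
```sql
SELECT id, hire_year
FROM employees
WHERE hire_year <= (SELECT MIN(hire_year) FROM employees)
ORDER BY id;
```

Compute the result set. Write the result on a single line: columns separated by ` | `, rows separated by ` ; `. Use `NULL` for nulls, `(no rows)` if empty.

8 | 2013

Scalar subquery: MIN(hire_year) over all employees rows = 2013.
Keep rows where hire_year <= that value.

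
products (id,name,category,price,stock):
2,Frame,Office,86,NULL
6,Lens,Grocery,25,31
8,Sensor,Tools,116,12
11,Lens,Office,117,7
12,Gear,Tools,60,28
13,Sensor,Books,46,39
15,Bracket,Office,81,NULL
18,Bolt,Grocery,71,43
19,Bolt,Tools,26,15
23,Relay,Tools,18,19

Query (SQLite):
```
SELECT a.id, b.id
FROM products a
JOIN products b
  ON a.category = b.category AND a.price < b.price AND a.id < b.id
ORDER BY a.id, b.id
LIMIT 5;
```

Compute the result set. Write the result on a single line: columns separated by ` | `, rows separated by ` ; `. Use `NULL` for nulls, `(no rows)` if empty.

2 | 11 ; 6 | 18

Pairs (a,b) with same category, a.price < b.price, a.id < b.id.
category groups: Books:{13} Grocery:{6,18} Office:{2,11,15} Tools:{8,12,19,23}
Ordered by (a.id, b.id); first 5.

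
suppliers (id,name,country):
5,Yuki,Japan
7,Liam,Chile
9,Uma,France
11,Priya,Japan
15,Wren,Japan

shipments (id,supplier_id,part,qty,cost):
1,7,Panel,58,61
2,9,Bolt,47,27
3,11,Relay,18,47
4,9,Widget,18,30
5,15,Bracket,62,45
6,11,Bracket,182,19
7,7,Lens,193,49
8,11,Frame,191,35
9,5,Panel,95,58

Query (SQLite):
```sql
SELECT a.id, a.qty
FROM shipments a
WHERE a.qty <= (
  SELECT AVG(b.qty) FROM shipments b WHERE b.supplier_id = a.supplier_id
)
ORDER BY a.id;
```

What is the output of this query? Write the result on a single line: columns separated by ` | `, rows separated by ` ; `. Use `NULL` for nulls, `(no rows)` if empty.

1 | 58 ; 3 | 18 ; 4 | 18 ; 5 | 62 ; 9 | 95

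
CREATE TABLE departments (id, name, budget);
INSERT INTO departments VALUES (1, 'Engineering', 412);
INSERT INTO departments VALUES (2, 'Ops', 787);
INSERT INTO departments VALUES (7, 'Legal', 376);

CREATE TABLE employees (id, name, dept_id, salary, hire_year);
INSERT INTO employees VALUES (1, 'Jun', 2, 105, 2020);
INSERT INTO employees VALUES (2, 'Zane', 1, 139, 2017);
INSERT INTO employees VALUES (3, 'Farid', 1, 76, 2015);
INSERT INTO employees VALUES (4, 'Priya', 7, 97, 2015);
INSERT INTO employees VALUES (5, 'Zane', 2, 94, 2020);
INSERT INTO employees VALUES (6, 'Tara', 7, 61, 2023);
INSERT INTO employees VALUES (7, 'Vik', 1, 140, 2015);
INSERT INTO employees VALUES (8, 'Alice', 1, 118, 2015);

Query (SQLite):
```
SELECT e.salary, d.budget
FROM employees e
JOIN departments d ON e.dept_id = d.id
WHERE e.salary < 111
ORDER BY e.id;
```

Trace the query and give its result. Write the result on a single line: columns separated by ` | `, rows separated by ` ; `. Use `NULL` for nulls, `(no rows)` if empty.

105 | 787 ; 76 | 412 ; 97 | 376 ; 94 | 787 ; 61 | 376

Each employees row matches the departments row where dept_id = departments.id.
Then keep rows with e.salary < 111.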